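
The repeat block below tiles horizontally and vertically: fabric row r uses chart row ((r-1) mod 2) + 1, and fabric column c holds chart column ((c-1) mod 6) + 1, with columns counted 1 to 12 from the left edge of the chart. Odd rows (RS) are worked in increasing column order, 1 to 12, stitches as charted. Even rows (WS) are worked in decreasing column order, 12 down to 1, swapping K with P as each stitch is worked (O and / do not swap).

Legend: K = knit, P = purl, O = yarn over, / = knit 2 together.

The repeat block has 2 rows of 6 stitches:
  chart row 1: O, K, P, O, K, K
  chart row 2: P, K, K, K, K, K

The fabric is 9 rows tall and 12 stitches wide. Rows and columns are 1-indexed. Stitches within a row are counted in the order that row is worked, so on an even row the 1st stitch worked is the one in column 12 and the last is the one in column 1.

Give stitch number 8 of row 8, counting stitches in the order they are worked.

Row 8: (8-1) mod 2 = 1, so use chart row 2. Even row -> WS.
Chart row 2 tiled across columns 1-12: P K K K K K P K K K K K
Wrong side: read the tiled row from column 12 down to 1 and exchange K with P (leave O, /).
Row 8 as worked: P P P P P K P P P P P K
Counting 8 along the worked row gives P.

Stitch:
P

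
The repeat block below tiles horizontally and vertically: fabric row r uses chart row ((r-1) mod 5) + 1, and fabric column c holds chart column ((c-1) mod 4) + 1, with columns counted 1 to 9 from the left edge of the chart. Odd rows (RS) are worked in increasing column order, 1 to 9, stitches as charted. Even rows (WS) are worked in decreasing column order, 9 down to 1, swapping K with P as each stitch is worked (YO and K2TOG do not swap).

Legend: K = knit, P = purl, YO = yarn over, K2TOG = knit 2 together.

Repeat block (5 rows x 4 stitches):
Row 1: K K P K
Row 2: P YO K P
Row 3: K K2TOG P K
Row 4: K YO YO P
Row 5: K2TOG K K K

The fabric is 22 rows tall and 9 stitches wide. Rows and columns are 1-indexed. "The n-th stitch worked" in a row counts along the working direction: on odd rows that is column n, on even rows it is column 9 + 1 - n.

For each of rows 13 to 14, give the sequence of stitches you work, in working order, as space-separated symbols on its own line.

== ROWS AS WORKED ==
K K2TOG P K K K2TOG P K K
P K YO YO P K YO YO P

Derivation:
Row 13: chart row 3, RS - tile across columns 1-9 and work as-is.
Row 14: chart row 4, WS - tiled (columns 1-9): K YO YO P K YO YO P K; work from column 9 back to 1 with K<->P swapped.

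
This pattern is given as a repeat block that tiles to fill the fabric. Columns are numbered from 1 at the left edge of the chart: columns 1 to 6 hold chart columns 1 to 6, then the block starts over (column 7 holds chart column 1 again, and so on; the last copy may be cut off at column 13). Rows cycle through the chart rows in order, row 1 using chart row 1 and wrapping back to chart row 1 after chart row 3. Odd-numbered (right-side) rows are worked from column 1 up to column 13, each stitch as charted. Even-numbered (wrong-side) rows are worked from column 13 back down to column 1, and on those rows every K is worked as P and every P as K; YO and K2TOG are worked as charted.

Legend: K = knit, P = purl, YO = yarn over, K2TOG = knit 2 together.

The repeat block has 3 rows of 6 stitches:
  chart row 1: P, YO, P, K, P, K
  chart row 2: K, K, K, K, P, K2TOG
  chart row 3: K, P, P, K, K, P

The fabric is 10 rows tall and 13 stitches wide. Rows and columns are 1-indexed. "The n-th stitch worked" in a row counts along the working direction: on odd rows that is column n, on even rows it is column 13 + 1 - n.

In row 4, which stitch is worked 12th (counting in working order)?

== STITCH ==
YO

Derivation:
Row 4: (4-1) mod 3 = 0, so use chart row 1. Even row -> WS.
Chart row 1 tiled across columns 1-13: P YO P K P K P YO P K P K P
Wrong side: read the tiled row from column 13 down to 1 and exchange K with P (leave YO, K2TOG).
Row 4 as worked: K P K P K YO K P K P K YO K
Stitch 12 in working order -> YO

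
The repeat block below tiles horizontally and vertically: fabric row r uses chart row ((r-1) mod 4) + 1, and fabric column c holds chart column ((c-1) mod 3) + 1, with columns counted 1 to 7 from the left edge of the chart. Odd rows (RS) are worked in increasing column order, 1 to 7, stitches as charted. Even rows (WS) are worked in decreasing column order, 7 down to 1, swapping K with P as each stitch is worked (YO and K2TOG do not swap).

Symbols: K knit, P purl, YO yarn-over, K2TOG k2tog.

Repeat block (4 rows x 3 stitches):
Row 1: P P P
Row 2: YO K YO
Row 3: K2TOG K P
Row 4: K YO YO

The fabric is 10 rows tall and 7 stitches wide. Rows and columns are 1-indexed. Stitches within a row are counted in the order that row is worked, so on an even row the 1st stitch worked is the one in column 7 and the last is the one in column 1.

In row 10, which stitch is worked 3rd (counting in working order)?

== STITCH ==
P

Derivation:
Row 10: (10-1) mod 4 = 1, so use chart row 2. Even row -> WS.
Chart row 2 tiled across columns 1-7: YO K YO YO K YO YO
WS row: flip the tiled sequence (start at column 7) and apply K<->P; YO and K2TOG stay.
Row 10 as worked: YO YO P YO YO P YO
Counting 3 along the worked row gives P.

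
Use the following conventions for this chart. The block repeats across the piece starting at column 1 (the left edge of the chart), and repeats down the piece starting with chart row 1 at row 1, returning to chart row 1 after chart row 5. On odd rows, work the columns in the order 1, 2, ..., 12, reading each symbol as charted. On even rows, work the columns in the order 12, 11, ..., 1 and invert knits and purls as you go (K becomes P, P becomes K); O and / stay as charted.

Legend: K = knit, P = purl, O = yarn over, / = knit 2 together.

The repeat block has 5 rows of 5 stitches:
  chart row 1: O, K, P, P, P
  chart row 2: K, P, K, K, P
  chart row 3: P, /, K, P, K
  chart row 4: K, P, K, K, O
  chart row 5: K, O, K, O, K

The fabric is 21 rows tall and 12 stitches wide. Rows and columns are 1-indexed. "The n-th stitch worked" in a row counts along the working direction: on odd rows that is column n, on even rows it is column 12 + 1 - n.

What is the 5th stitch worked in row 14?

Stitch:
P

Derivation:
Row 14: (14-1) mod 5 = 3, so use chart row 4. Even row -> WS.
Chart row 4 tiled across columns 1-12: K P K K O K P K K O K P
Wrong side: read the tiled row from column 12 down to 1 and exchange K with P (leave O, /).
Row 14 as worked: K P O P P K P O P P K P
The 5th stitch worked is P.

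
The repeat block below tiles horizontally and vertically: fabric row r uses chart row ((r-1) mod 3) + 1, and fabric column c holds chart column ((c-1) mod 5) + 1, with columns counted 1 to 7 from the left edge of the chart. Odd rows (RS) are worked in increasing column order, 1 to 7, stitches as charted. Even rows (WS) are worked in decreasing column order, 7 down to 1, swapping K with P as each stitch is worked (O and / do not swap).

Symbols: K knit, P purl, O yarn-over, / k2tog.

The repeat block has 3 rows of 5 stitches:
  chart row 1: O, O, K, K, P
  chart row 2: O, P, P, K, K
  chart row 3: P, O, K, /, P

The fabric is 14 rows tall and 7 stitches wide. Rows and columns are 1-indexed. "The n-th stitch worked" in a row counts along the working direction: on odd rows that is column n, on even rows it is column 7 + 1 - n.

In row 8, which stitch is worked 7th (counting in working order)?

Result:
O

Derivation:
For row 8: chart row = ((8-1) mod 3) + 1 = 2; this is a WS (even) row.
Chart row 2 tiled across columns 1-7: O P P K K O P
Wrong side: read the tiled row from column 7 down to 1 and exchange K with P (leave O, /).
Row 8 as worked: K O P P K K O
Stitch 7 in working order -> O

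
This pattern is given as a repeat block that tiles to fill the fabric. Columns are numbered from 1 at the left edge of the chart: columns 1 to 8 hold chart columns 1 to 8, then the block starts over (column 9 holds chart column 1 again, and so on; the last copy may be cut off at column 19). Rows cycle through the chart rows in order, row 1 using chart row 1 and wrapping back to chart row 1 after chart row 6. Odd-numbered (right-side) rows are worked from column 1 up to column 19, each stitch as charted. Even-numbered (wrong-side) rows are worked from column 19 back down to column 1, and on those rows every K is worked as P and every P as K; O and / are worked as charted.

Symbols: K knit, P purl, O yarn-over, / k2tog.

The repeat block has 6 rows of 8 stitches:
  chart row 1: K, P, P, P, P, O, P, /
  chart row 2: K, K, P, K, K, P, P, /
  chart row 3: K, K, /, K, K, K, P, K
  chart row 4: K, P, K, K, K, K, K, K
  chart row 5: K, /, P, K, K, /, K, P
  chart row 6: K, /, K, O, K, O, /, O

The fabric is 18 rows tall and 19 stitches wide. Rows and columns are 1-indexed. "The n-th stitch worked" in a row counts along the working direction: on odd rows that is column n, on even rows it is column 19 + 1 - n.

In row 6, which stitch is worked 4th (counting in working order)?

Row 6 uses chart row ((6-1) mod 6)+1 = 6. Row 6 is even, so WS.
Chart row 6 tiled across columns 1-19: K / K O K O / O K / K O K O / O K / K
WS: work from column 19 back to column 1 (reverse the tiled row), swapping K<->P (O and / unchanged).
Row 6 as worked: P / P O / O P O P / P O / O P O P / P
Stitch 4 in working order -> O

Result:
O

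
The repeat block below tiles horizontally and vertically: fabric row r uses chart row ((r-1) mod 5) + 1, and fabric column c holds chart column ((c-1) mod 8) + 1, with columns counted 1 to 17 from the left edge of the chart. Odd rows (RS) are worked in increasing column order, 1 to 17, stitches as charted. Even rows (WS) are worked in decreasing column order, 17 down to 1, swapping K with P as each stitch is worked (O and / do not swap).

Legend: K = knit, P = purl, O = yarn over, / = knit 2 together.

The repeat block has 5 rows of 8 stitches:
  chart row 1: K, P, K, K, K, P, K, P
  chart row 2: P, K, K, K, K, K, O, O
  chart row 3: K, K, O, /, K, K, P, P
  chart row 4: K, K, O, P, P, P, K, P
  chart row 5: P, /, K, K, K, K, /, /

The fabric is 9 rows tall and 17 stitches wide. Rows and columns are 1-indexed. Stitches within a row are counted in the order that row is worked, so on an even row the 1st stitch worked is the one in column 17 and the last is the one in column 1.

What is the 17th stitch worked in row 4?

For row 4: chart row = ((4-1) mod 5) + 1 = 4; this is a WS (even) row.
Chart row 4 tiled across columns 1-17: K K O P P P K P K K O P P P K P K
WS: work from column 17 back to column 1 (reverse the tiled row), swapping K<->P (O and / unchanged).
Row 4 as worked: P K P K K K O P P K P K K K O P P
The 17th stitch worked is P.

Result:
P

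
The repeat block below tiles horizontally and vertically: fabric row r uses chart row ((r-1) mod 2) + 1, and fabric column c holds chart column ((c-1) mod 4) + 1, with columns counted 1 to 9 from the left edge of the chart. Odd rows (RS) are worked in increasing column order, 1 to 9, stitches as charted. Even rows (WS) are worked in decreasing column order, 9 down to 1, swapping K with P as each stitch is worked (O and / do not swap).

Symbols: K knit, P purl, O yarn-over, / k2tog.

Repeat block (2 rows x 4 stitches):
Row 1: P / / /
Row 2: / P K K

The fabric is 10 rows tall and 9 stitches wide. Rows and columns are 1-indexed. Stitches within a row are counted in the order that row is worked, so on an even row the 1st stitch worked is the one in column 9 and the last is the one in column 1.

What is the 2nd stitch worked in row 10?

Result:
P

Derivation:
For row 10: chart row = ((10-1) mod 2) + 1 = 2; this is a WS (even) row.
Chart row 2 tiled across columns 1-9: / P K K / P K K /
WS row: flip the tiled sequence (start at column 9) and apply K<->P; O and / stay.
Row 10 as worked: / P P K / P P K /
The 2nd stitch worked is P.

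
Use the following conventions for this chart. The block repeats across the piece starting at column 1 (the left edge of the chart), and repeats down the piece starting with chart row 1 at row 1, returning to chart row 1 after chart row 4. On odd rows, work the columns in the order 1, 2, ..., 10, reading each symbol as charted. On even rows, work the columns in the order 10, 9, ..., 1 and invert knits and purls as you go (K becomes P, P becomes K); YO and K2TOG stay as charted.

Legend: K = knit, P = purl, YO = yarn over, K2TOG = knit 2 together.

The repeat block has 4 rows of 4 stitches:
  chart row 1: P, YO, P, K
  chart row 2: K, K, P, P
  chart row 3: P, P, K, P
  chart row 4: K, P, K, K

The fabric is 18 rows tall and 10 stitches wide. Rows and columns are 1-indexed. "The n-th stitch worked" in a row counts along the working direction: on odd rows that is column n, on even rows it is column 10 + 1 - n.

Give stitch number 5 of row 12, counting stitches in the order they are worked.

Stitch:
K

Derivation:
Row 12: (12-1) mod 4 = 3, so use chart row 4. Even row -> WS.
Chart row 4 tiled across columns 1-10: K P K K K P K K K P
Wrong side: read the tiled row from column 10 down to 1 and exchange K with P (leave YO, K2TOG).
Row 12 as worked: K P P P K P P P K P
The 5th stitch worked is K.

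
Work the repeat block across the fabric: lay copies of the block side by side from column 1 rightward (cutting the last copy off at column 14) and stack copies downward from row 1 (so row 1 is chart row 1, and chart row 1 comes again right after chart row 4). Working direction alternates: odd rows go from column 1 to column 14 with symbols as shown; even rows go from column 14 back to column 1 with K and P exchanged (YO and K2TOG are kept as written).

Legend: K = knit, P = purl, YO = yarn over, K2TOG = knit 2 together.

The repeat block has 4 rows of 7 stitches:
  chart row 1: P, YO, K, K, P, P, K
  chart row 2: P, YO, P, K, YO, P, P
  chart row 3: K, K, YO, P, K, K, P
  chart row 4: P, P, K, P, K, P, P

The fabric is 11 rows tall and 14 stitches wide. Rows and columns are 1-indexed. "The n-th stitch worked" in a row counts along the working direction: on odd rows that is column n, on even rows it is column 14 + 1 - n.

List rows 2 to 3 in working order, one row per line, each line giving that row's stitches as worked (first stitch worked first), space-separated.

Result:
K K YO P K YO K K K YO P K YO K
K K YO P K K P K K YO P K K P

Derivation:
Row 2: chart row 2, WS - tiled (columns 1-14): P YO P K YO P P P YO P K YO P P; work from column 14 back to 1 with K<->P swapped.
Row 3: chart row 3, RS - tile across columns 1-14 and work as-is.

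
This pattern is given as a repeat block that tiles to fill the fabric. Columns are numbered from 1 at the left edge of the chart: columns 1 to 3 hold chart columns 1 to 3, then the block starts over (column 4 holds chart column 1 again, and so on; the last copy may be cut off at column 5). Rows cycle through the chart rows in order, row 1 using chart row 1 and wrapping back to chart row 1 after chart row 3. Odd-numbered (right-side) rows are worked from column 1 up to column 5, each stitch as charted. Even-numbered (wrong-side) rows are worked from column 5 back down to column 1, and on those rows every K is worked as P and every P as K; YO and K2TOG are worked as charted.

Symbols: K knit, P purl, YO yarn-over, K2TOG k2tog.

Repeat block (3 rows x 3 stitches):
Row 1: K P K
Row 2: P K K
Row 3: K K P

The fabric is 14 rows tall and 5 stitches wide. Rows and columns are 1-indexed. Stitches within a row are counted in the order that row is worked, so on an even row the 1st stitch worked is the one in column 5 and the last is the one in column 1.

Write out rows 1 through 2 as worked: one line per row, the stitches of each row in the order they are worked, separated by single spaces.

Row 1: chart row 1, RS - tile across columns 1-5 and work as-is.
Row 2: chart row 2, WS - tiled (columns 1-5): P K K P K; work from column 5 back to 1 with K<->P swapped.

Result:
K P K K P
P K P P K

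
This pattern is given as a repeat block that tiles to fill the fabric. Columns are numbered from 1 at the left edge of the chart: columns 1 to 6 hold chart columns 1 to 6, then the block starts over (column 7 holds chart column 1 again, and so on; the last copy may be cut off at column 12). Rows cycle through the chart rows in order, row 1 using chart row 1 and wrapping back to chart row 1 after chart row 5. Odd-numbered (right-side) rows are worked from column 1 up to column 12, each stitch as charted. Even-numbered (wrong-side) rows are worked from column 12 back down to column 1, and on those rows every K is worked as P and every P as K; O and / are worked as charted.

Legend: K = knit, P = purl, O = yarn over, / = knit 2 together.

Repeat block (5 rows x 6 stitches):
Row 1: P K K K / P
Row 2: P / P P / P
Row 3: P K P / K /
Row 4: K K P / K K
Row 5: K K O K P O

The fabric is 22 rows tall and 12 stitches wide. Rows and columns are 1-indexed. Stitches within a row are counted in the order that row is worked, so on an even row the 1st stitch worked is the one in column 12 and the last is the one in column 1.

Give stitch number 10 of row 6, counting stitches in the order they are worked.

Result:
P

Derivation:
For row 6: chart row = ((6-1) mod 5) + 1 = 1; this is a WS (even) row.
Chart row 1 tiled across columns 1-12: P K K K / P P K K K / P
Wrong side: read the tiled row from column 12 down to 1 and exchange K with P (leave O, /).
Row 6 as worked: K / P P P K K / P P P K
Stitch 10 in working order -> P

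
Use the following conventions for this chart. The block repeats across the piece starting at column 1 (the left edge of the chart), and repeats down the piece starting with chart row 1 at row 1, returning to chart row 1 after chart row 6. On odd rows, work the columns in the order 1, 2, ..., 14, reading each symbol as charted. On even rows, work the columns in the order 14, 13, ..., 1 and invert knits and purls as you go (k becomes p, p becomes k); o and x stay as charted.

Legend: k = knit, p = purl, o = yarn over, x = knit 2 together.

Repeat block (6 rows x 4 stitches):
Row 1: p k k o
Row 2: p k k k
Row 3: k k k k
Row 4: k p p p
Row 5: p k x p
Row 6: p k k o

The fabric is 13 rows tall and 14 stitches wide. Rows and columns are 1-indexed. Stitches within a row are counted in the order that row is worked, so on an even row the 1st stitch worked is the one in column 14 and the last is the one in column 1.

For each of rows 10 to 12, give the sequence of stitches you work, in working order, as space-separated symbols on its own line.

Row 10: chart row 4, WS - tiled (columns 1-14): k p p p k p p p k p p p k p; work from column 14 back to 1 with k<->p swapped.
Row 11: chart row 5, RS - tile across columns 1-14 and work as-is.
Row 12: chart row 6, WS - tiled (columns 1-14): p k k o p k k o p k k o p k; work from column 14 back to 1 with k<->p swapped.

== ROWS AS WORKED ==
k p k k k p k k k p k k k p
p k x p p k x p p k x p p k
p k o p p k o p p k o p p k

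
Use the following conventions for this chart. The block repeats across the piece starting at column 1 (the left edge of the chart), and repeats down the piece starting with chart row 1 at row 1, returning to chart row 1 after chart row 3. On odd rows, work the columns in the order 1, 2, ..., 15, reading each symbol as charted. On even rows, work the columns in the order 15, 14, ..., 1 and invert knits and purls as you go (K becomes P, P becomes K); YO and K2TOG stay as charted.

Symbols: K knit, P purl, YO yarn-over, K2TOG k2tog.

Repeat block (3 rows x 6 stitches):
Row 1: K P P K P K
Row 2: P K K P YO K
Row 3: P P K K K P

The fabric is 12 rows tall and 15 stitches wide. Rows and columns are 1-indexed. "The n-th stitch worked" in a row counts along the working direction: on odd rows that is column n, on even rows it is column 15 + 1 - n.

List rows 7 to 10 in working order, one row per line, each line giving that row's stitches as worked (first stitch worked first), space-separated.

== ROWS AS WORKED ==
K P P K P K K P P K P K K P P
P P K P YO K P P K P YO K P P K
P P K K K P P P K K K P P P K
K K P P K P K K P P K P K K P

Derivation:
Row 7: chart row 1, RS - tile across columns 1-15 and work as-is.
Row 8: chart row 2, WS - tiled (columns 1-15): P K K P YO K P K K P YO K P K K; work from column 15 back to 1 with K<->P swapped.
Row 9: chart row 3, RS - tile across columns 1-15 and work as-is.
Row 10: chart row 1, WS - tiled (columns 1-15): K P P K P K K P P K P K K P P; work from column 15 back to 1 with K<->P swapped.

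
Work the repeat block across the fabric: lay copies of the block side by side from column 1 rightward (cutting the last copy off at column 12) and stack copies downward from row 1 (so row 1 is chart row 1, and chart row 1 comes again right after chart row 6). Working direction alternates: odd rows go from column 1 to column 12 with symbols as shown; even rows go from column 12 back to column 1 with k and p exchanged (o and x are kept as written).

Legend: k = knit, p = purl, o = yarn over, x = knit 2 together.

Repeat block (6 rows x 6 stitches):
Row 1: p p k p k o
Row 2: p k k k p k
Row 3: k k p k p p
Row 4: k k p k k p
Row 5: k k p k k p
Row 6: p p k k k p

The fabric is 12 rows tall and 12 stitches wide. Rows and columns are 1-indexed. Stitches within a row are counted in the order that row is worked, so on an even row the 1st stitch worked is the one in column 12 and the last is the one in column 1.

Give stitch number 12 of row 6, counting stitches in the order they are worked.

For row 6: chart row = ((6-1) mod 6) + 1 = 6; this is a WS (even) row.
Chart row 6 tiled across columns 1-12: p p k k k p p p k k k p
Wrong side: read the tiled row from column 12 down to 1 and exchange k with p (leave o, x).
Row 6 as worked: k p p p k k k p p p k k
Counting 12 along the worked row gives k.

Result:
k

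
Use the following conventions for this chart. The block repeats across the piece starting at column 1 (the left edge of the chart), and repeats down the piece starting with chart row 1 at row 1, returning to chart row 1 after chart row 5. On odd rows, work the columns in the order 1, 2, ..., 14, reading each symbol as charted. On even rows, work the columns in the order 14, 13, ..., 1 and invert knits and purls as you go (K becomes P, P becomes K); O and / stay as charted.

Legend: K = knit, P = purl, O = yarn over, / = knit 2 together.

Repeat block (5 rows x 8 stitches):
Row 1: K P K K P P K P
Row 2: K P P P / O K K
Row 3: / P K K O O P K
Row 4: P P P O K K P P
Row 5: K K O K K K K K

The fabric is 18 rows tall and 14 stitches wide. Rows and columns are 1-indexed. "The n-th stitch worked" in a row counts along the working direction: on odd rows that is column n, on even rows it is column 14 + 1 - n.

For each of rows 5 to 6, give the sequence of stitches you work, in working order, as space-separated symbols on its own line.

Row 5: chart row 5, RS - tile across columns 1-14 and work as-is.
Row 6: chart row 1, WS - tiled (columns 1-14): K P K K P P K P K P K K P P; work from column 14 back to 1 with K<->P swapped.

Result:
K K O K K K K K K K O K K K
K K P P K P K P K K P P K P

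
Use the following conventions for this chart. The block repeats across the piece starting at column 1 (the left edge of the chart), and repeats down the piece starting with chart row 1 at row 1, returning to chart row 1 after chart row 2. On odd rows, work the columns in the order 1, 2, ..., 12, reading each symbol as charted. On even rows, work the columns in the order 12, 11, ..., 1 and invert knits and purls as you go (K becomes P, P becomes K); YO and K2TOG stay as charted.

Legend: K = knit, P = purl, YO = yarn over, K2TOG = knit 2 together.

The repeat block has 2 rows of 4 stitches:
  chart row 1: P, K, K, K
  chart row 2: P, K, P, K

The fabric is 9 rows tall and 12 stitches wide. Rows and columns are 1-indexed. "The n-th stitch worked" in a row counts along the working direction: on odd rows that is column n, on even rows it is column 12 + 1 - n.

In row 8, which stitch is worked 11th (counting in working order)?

Row 8: (8-1) mod 2 = 1, so use chart row 2. Even row -> WS.
Chart row 2 tiled across columns 1-12: P K P K P K P K P K P K
WS: work from column 12 back to column 1 (reverse the tiled row), swapping K<->P (YO and K2TOG unchanged).
Row 8 as worked: P K P K P K P K P K P K
The 11th stitch worked is P.

Result:
P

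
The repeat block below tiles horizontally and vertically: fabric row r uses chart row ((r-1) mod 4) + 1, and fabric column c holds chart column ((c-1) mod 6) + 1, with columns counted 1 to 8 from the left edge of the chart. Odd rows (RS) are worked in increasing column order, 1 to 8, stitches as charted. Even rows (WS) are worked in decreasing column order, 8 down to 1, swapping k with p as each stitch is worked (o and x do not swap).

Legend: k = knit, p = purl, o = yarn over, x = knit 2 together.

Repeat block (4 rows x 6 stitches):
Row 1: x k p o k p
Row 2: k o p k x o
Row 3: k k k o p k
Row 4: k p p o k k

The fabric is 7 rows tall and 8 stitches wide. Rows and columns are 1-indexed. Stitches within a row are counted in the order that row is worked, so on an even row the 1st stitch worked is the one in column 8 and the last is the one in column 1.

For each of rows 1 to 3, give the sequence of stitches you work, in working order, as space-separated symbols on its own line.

== ROWS AS WORKED ==
x k p o k p x k
o p o x p k o p
k k k o p k k k

Derivation:
Row 1: chart row 1, RS - tile across columns 1-8 and work as-is.
Row 2: chart row 2, WS - tiled (columns 1-8): k o p k x o k o; work from column 8 back to 1 with k<->p swapped.
Row 3: chart row 3, RS - tile across columns 1-8 and work as-is.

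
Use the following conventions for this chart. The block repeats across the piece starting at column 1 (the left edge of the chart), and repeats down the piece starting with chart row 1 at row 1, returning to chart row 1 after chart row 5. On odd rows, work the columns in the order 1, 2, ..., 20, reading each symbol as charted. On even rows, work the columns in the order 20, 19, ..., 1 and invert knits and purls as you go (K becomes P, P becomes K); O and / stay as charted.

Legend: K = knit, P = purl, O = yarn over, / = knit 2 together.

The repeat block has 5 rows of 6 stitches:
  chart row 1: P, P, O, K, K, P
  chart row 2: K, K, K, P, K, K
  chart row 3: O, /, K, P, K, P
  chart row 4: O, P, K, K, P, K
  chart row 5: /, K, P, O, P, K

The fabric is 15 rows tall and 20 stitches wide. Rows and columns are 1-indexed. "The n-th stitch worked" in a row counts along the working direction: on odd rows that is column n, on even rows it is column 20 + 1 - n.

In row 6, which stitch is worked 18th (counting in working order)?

Result:
O

Derivation:
Row 6 uses chart row ((6-1) mod 5)+1 = 1. Row 6 is even, so WS.
Chart row 1 tiled across columns 1-20: P P O K K P P P O K K P P P O K K P P P
WS row: flip the tiled sequence (start at column 20) and apply K<->P; O and / stay.
Row 6 as worked: K K K P P O K K K P P O K K K P P O K K
Stitch 18 in working order -> O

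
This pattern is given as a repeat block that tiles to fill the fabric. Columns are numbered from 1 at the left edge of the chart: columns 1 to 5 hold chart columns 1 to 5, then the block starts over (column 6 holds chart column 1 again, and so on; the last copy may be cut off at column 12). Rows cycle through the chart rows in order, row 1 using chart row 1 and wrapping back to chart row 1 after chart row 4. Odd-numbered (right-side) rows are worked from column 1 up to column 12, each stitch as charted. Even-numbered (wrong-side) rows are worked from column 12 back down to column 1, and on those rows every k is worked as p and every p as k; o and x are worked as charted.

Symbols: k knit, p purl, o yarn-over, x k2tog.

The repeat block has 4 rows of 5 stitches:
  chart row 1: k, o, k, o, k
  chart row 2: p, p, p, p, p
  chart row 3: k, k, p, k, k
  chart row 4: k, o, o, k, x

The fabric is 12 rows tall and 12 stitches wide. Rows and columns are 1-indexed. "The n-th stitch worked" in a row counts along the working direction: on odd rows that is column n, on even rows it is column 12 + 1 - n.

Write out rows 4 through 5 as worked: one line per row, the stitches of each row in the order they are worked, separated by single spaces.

Row 4: chart row 4, WS - tiled (columns 1-12): k o o k x k o o k x k o; work from column 12 back to 1 with k<->p swapped.
Row 5: chart row 1, RS - tile across columns 1-12 and work as-is.

== ROWS AS WORKED ==
o p x p o o p x p o o p
k o k o k k o k o k k o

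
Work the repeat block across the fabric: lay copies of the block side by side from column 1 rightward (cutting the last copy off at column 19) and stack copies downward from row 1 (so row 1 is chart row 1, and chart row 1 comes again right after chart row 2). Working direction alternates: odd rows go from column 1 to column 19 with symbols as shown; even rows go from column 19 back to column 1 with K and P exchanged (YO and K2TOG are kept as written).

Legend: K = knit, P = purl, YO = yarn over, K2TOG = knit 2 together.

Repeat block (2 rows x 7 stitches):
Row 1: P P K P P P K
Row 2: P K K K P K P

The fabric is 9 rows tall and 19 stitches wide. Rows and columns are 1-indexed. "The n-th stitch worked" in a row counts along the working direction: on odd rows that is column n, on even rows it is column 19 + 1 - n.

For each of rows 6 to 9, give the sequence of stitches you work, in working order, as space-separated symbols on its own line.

Row 6: chart row 2, WS - tiled (columns 1-19): P K K K P K P P K K K P K P P K K K P; work from column 19 back to 1 with K<->P swapped.
Row 7: chart row 1, RS - tile across columns 1-19 and work as-is.
Row 8: chart row 2, WS - tiled (columns 1-19): P K K K P K P P K K K P K P P K K K P; work from column 19 back to 1 with K<->P swapped.
Row 9: chart row 1, RS - tile across columns 1-19 and work as-is.

== ROWS AS WORKED ==
K P P P K K P K P P P K K P K P P P K
P P K P P P K P P K P P P K P P K P P
K P P P K K P K P P P K K P K P P P K
P P K P P P K P P K P P P K P P K P P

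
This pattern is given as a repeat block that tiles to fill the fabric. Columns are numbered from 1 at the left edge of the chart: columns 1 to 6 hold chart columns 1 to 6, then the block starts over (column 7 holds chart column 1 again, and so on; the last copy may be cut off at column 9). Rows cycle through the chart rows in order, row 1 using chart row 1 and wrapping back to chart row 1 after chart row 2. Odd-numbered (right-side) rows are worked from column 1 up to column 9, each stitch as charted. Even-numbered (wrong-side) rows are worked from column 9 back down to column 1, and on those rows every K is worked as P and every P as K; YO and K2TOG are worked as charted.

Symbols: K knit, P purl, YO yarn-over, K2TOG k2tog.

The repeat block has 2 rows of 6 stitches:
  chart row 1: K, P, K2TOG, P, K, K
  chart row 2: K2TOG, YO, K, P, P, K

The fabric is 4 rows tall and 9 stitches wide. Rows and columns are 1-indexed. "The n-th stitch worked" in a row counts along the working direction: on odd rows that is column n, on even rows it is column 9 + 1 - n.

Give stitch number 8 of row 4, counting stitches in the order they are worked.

Row 4: (4-1) mod 2 = 1, so use chart row 2. Even row -> WS.
Chart row 2 tiled across columns 1-9: K2TOG YO K P P K K2TOG YO K
WS: work from column 9 back to column 1 (reverse the tiled row), swapping K<->P (YO and K2TOG unchanged).
Row 4 as worked: P YO K2TOG P K K P YO K2TOG
The 8th stitch worked is YO.

Result:
YO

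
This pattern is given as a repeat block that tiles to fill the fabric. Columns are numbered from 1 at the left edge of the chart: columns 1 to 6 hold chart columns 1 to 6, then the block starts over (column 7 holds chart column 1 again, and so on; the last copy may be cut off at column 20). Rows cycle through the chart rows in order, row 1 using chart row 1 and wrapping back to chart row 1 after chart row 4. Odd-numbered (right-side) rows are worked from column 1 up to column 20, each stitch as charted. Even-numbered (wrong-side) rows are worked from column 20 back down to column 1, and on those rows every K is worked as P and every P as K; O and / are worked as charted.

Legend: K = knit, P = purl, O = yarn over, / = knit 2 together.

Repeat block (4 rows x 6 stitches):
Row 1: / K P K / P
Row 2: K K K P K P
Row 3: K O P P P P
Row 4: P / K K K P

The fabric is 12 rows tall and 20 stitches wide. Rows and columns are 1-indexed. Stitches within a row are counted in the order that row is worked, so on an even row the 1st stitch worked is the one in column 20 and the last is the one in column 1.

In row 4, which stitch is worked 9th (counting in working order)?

Row 4: (4-1) mod 4 = 3, so use chart row 4. Even row -> WS.
Chart row 4 tiled across columns 1-20: P / K K K P P / K K K P P / K K K P P /
WS: work from column 20 back to column 1 (reverse the tiled row), swapping K<->P (O and / unchanged).
Row 4 as worked: / K K P P P / K K P P P / K K P P P / K
Counting 9 along the worked row gives K.

Stitch:
K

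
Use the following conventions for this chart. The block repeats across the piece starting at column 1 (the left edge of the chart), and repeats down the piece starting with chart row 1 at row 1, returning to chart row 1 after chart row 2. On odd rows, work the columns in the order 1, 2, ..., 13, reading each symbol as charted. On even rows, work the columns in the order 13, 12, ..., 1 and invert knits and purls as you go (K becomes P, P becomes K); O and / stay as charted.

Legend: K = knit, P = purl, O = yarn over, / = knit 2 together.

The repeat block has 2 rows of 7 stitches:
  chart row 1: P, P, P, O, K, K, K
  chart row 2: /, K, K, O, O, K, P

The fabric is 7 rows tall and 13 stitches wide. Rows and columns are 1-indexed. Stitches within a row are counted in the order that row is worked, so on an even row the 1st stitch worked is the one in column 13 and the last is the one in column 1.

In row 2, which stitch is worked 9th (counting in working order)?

For row 2: chart row = ((2-1) mod 2) + 1 = 2; this is a WS (even) row.
Chart row 2 tiled across columns 1-13: / K K O O K P / K K O O K
Wrong side: read the tiled row from column 13 down to 1 and exchange K with P (leave O, /).
Row 2 as worked: P O O P P / K P O O P P /
The 9th stitch worked is O.

Stitch:
O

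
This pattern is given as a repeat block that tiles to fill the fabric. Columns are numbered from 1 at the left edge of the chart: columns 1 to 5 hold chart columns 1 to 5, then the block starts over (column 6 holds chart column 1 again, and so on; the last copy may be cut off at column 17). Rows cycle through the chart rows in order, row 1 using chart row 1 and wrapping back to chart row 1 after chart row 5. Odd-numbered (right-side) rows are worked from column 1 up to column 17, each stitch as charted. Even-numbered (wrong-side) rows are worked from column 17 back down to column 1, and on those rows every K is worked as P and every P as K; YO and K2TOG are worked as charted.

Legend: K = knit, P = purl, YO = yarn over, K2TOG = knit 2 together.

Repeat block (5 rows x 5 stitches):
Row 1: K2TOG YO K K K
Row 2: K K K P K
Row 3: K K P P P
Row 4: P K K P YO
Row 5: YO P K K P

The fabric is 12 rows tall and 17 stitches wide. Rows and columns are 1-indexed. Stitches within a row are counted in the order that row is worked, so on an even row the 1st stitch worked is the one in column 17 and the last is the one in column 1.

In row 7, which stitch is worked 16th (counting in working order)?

Stitch:
K

Derivation:
Row 7 uses chart row ((7-1) mod 5)+1 = 2. Row 7 is odd, so RS.
Chart row 2 tiled across columns 1-17: K K K P K K K K P K K K K P K K K
Right side: take the tiled row as-is (worked left to right from column 1).
Counting 16 along the worked row gives K.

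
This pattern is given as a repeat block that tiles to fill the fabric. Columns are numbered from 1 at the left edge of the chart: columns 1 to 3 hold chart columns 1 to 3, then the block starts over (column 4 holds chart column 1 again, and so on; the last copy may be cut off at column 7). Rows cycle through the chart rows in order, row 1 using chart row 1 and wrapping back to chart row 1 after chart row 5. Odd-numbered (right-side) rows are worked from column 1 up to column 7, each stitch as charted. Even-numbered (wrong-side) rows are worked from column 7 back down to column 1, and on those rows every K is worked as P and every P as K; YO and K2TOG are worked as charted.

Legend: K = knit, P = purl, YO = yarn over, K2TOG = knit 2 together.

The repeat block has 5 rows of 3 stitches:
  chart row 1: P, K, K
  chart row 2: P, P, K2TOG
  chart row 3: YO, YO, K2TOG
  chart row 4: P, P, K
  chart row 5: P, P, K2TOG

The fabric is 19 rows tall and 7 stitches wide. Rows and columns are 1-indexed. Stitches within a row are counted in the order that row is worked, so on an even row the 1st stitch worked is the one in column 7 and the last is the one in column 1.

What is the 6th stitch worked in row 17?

Result:
K2TOG

Derivation:
Row 17 uses chart row ((17-1) mod 5)+1 = 2. Row 17 is odd, so RS.
Chart row 2 tiled across columns 1-7: P P K2TOG P P K2TOG P
RS: work column 1 to column 7, symbols as charted — the tiled row is the row as worked.
Counting 6 along the worked row gives K2TOG.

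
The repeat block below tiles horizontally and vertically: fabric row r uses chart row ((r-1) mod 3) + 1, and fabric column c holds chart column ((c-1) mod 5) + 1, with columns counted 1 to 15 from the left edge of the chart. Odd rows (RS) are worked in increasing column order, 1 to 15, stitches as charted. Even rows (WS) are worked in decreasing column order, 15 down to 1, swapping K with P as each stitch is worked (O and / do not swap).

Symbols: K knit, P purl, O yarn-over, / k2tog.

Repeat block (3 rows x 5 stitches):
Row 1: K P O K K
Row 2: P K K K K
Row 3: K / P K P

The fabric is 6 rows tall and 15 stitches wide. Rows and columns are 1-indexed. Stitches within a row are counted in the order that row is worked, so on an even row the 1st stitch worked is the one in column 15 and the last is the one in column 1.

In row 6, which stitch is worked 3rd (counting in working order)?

Stitch:
K

Derivation:
Row 6 uses chart row ((6-1) mod 3)+1 = 3. Row 6 is even, so WS.
Chart row 3 tiled across columns 1-15: K / P K P K / P K P K / P K P
WS: work from column 15 back to column 1 (reverse the tiled row), swapping K<->P (O and / unchanged).
Row 6 as worked: K P K / P K P K / P K P K / P
Counting 3 along the worked row gives K.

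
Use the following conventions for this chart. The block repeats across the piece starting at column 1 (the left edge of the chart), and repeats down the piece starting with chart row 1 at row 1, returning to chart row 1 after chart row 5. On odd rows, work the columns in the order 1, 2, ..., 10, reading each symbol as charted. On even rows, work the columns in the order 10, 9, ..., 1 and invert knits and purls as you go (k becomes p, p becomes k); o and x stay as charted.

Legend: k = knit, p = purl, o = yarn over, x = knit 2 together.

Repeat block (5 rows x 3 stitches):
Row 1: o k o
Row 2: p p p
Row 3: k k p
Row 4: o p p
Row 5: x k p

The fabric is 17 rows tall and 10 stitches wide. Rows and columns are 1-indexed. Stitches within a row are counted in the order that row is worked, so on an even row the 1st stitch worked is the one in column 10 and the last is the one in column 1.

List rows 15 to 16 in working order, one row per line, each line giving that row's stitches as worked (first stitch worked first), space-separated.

== ROWS AS WORKED ==
x k p x k p x k p x
o o p o o p o o p o

Derivation:
Row 15: chart row 5, RS - tile across columns 1-10 and work as-is.
Row 16: chart row 1, WS - tiled (columns 1-10): o k o o k o o k o o; work from column 10 back to 1 with k<->p swapped.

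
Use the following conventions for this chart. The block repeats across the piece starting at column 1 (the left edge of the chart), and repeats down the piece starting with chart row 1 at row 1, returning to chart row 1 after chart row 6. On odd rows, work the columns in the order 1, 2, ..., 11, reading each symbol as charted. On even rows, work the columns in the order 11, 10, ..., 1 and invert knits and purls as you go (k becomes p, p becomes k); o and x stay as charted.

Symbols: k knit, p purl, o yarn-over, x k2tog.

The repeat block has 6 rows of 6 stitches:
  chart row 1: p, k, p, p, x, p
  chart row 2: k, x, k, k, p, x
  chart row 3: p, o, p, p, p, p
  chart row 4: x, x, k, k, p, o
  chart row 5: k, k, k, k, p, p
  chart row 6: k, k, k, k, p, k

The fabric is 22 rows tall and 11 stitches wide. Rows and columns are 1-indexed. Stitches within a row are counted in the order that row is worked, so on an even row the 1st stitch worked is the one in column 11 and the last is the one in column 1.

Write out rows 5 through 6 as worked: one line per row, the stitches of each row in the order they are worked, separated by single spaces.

Row 5: chart row 5, RS - tile across columns 1-11 and work as-is.
Row 6: chart row 6, WS - tiled (columns 1-11): k k k k p k k k k k p; work from column 11 back to 1 with k<->p swapped.

Result:
k k k k p p k k k k p
k p p p p p k p p p p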